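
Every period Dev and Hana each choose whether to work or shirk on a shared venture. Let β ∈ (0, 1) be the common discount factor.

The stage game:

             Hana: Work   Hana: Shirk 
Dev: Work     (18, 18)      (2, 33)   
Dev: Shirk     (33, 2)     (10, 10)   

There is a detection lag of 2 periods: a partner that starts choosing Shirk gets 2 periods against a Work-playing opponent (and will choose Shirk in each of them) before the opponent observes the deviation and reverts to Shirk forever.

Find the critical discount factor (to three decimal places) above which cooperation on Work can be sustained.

0.808

A deviator earns 33 for 2 periods, then 10 forever; cooperating earns 18 forever. Multiplying the IC by (1−β):
18 ≥ 33(1−β^2) + 10β^2, so 23·β^2 ≥ 15 and β^2 ≥ 15/23.
β ≥ (15/23)^(1/2) ≈ 0.808.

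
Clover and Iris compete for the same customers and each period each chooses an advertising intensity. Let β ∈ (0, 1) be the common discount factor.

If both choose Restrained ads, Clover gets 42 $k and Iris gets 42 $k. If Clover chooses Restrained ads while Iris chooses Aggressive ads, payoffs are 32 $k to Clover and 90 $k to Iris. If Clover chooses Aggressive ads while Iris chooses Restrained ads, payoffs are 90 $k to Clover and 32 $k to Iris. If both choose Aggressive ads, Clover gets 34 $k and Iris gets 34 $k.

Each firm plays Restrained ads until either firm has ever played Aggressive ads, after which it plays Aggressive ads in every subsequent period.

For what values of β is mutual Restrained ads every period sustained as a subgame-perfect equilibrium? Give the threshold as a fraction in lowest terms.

6/7

Under grim trigger the critical discount factor is (T−C)/(T−P) with T = 90, C = 42, P = 34.
β* = (90−42)/(90−34) = 48/56 = 6/7.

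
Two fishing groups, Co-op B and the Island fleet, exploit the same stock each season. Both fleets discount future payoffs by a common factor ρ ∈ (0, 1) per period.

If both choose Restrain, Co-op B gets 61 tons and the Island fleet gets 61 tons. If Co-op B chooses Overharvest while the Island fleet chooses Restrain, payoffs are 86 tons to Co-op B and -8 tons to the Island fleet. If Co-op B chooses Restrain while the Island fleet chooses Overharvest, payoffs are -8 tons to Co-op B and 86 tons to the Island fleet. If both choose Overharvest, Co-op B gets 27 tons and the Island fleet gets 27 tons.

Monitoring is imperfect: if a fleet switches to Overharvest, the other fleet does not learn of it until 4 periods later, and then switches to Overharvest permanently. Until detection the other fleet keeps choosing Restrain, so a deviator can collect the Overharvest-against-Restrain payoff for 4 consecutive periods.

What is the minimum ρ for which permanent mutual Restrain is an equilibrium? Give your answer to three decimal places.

A deviator earns 86 for 4 periods, then 27 forever; cooperating earns 61 forever. Multiplying the IC by (1−ρ):
61 ≥ 86(1−ρ^4) + 27ρ^4, so 59·ρ^4 ≥ 25 and ρ^4 ≥ 25/59.
ρ ≥ (25/59)^(1/4) ≈ 0.807.

0.807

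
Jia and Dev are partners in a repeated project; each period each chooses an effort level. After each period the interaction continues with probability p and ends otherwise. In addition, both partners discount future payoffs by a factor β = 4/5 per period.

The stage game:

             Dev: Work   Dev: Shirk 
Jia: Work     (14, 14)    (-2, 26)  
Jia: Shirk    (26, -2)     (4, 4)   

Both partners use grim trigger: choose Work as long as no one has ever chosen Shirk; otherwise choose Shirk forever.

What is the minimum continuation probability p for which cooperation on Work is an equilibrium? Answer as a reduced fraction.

Expected continuation weight on next period's payoff is β·p = 4/5·p, which plays the role of the discount factor.
Cooperation requires 4/5·p ≥ (26−14)/(26−4) = 6/11, hence p ≥ 15/22.

15/22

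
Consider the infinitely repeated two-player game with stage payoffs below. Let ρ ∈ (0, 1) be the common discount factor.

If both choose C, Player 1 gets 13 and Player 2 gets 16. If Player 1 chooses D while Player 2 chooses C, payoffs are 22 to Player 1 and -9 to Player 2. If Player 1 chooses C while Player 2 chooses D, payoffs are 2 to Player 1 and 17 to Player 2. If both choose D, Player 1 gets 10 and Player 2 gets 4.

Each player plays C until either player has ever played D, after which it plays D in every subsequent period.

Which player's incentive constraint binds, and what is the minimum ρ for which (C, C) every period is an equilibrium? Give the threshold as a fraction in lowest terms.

Player 1; ρ ≥ 3/4

Player 1: cooperation gives 13 each period; deviation gives 22 once then 10 forever.
  13/(1−ρ) ≥ 22 + 10ρ/(1−ρ) ⇒ ρ ≥ 9/12 = 3/4.
Player 2: cooperation gives 16 each period; deviation gives 17 once then 4 forever.
  ρ ≥ 1/13.
Both must hold, so the binding constraint is Player 1's: ρ ≥ 3/4.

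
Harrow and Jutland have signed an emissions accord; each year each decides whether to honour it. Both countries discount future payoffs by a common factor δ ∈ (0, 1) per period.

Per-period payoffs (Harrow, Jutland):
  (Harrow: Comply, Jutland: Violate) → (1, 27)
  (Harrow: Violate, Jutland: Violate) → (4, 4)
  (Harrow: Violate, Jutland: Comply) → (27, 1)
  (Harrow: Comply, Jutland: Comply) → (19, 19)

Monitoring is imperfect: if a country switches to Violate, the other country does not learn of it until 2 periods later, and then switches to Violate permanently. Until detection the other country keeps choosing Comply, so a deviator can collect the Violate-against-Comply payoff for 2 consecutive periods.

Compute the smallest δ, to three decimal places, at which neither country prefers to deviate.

0.590

Deviating for the 2 undetected periods gains 27−19 = 8 per period over cooperation, then loses 19−4 = 15 per period forever once punishment starts.
Gain: 8(1 + δ + … + δ^1); loss: 15·δ^2/(1−δ).
No profitable deviation ⇔ 8(1−δ^2) ≤ 15·δ^2, i.e. δ^2 ≥ 8/(8+15) = 8/23.
Hence δ ≥ (8/23)^(1/2) ≈ 0.590.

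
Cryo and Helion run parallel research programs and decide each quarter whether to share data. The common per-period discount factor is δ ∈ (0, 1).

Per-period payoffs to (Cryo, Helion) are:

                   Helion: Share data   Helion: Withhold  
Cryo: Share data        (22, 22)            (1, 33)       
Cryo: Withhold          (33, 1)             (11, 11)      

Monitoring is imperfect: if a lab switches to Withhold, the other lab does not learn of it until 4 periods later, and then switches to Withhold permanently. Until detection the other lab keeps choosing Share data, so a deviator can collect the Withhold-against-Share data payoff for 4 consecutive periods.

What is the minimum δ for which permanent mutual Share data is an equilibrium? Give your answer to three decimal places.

A deviator earns 33 for 4 periods, then 11 forever; cooperating earns 22 forever. Multiplying the IC by (1−δ):
22 ≥ 33(1−δ^4) + 11δ^4, so 22·δ^4 ≥ 11 and δ^4 ≥ 1/2.
δ ≥ (1/2)^(1/4) ≈ 0.841.

0.841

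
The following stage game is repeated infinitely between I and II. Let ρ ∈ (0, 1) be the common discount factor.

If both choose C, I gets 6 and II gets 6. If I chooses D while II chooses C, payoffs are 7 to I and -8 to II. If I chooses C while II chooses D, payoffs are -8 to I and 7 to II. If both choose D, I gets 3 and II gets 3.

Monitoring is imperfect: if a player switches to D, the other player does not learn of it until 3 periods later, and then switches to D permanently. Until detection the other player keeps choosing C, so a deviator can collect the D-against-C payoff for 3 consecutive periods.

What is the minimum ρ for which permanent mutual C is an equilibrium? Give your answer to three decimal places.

0.630

The best deviation is to choose D for all 3 undetected periods, earning 7 each, then 3 forever once detected.
Deviation value: 7(1−ρ^3)/(1−ρ) + 3ρ^3/(1−ρ); cooperation value: 6/(1−ρ).
IC: 6 ≥ 7(1−ρ^3) + 3ρ^3 = 7 − 4ρ^3.
So ρ^3 ≥ 1/4, giving ρ ≥ (1/4)^(1/3) ≈ 0.630.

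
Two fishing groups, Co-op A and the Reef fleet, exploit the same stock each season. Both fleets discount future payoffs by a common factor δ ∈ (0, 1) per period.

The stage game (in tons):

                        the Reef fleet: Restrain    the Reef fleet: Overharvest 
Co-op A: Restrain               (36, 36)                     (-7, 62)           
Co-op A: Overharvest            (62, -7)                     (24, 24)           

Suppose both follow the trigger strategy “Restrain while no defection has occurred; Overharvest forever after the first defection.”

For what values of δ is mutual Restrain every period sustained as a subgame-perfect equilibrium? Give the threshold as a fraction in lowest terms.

13/19

Cooperation forever yields 36 each period: 36/(1−δ).
Deviating yields 62 once, then 24 forever: 62 + 24δ/(1−δ).
No profitable deviation requires 36/(1−δ) ≥ 62 + 24δ/(1−δ).
Multiplying by (1−δ): 36 ≥ 62(1−δ) + 24δ = 62 − 38δ.
So 38δ ≥ 26, i.e. δ ≥ 26/38 = 13/19.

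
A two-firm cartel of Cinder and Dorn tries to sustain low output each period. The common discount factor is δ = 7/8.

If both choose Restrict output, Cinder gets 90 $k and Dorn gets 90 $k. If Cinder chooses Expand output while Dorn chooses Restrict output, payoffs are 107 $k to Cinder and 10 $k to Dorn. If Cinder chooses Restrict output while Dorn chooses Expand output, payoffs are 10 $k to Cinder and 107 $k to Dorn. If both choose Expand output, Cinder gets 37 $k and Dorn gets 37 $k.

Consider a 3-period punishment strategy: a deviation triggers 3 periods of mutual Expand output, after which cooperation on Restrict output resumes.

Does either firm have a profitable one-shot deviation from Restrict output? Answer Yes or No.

IC: δ+…+δ^3 ≥ (107−90)/(90−37) = 17/53.
At δ = 7/8: partial sum = 2.3105 ≥ 0.3208. Cooperation sustainable.

No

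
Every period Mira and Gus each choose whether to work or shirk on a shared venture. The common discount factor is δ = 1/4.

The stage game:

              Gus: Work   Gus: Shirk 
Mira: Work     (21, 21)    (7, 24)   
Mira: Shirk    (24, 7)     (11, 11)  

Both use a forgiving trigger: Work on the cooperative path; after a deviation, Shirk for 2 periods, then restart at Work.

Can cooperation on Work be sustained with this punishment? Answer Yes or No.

Yes

Comparing payoff streams over the 3 periods until play realigns: cooperate → 21(1+δ+…+δ^2); deviate → 24 + 11(δ+…+δ^2).
Cooperation is sustained iff (21−11)(δ+…+δ^2) ≥ 24−21.
δ+…+δ^2 = 1/4·(1−(1/4)^2)/(1−1/4) = 0.3125, and (24−21)/(21−11) = 0.3000.
0.3125 ≥ 0.3000, so cooperation is sustainable.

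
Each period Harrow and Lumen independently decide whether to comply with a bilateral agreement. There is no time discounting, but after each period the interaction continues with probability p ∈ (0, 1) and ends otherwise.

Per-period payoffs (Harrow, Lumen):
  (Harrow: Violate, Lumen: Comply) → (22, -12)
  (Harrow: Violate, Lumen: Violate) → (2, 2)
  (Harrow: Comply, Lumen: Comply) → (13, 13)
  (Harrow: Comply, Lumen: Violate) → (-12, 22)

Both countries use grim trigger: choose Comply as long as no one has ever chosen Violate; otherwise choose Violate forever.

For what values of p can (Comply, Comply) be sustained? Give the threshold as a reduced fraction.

9/20

With no time discounting, the continuation probability p plays the role of the discount factor.
Grim-trigger IC: 13/(1−p) ≥ 22 + 2p/(1−p) ⇒ p ≥ (22−13)/(22−2) = 9/20.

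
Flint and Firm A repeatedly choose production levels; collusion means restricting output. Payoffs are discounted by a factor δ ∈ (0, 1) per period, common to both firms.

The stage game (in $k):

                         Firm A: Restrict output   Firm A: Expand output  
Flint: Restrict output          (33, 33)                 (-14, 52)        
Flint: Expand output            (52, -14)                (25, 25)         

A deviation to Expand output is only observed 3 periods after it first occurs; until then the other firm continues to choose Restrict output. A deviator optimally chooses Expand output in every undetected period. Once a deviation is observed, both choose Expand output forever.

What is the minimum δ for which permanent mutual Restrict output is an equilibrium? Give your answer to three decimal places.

0.889

A deviator earns 52 for 3 periods, then 25 forever; cooperating earns 33 forever. Multiplying the IC by (1−δ):
33 ≥ 52(1−δ^3) + 25δ^3, so 27·δ^3 ≥ 19 and δ^3 ≥ 19/27.
δ ≥ (19/27)^(1/3) ≈ 0.889.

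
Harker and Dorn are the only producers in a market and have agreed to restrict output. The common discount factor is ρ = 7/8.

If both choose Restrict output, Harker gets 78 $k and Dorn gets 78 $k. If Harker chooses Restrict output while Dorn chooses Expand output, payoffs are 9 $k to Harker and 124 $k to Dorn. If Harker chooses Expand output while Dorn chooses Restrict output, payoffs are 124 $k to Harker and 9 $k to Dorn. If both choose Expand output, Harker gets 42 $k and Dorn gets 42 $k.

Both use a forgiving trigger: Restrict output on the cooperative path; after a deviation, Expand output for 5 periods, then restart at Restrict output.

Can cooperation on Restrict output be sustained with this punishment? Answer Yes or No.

Yes

A one-shot deviation gives 124 now, then 42 for 5 periods, then back to 78.
Gain from deviating: (124−78) today; loss: (78−42) in each of the next 5 periods.
No-deviation condition: (78−42)(ρ+…+ρ^5) ≥ 124−78, i.e. ρ+…+ρ^5 ≥ 23/18.
At ρ = 7/8: ρ+…+ρ^5 = 3.4096 ≥ 1.2778.
So cooperation is sustainable.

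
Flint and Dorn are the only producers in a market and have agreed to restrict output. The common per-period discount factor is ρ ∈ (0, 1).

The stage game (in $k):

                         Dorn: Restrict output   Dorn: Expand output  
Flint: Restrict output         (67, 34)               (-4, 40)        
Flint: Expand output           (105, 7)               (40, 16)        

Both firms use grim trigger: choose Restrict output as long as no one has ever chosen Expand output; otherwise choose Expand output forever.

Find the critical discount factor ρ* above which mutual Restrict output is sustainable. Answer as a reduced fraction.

Flint: cooperation gives 67 each period; deviation gives 105 once then 40 forever.
  67/(1−ρ) ≥ 105 + 40ρ/(1−ρ) ⇒ ρ ≥ 38/65.
Dorn: cooperation gives 34 each period; deviation gives 40 once then 16 forever.
  ρ ≥ 6/24 = 1/4.
Both must hold, so the binding constraint is Flint's: ρ ≥ 38/65.

38/65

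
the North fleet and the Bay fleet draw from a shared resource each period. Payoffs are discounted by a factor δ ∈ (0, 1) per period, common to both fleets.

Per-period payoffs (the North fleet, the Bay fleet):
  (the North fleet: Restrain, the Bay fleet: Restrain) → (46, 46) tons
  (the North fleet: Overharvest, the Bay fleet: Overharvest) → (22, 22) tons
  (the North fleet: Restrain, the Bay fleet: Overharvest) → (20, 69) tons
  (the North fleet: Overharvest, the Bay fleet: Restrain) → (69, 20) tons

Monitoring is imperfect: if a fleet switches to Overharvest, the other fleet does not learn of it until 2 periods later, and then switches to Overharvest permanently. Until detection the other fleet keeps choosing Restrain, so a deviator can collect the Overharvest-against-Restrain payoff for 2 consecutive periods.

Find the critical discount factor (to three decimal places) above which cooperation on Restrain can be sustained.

0.700

Deviating for the 2 undetected periods gains 69−46 = 23 per period over cooperation, then loses 46−22 = 24 per period forever once punishment starts.
Gain: 23(1 + δ + … + δ^1); loss: 24·δ^2/(1−δ).
No profitable deviation ⇔ 23(1−δ^2) ≤ 24·δ^2, i.e. δ^2 ≥ 23/(23+24) = 23/47.
Hence δ ≥ (23/47)^(1/2) ≈ 0.700.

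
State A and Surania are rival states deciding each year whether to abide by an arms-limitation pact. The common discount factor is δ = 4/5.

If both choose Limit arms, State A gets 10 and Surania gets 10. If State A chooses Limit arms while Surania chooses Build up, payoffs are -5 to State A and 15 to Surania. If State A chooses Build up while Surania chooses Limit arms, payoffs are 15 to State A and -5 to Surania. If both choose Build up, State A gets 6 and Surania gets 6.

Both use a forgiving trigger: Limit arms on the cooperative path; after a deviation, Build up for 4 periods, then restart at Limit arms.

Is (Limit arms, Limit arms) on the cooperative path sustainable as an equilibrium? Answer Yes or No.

Yes

A one-shot deviation gives 15 now, then 6 for 4 periods, then back to 10.
Gain from deviating: (15−10) today; loss: (10−6) in each of the next 4 periods.
No-deviation condition: (10−6)(δ+…+δ^4) ≥ 15−10, i.e. δ+…+δ^4 ≥ 5/4.
At δ = 4/5: δ+…+δ^4 = 2.3616 ≥ 1.2500.
So cooperation is sustainable.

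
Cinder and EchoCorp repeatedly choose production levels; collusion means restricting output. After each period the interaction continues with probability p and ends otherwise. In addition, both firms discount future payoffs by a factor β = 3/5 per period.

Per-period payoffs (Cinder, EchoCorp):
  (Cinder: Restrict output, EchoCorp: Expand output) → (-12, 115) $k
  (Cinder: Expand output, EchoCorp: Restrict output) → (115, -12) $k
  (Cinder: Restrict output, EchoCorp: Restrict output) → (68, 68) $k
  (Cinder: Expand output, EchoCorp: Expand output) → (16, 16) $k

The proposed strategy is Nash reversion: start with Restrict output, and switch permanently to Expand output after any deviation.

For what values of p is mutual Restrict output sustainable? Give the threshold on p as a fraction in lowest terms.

Expected continuation weight on next period's payoff is β·p = 3/5·p, which plays the role of the discount factor.
Cooperation requires 3/5·p ≥ (115−68)/(115−16) = 47/99, hence p ≥ 235/297.

235/297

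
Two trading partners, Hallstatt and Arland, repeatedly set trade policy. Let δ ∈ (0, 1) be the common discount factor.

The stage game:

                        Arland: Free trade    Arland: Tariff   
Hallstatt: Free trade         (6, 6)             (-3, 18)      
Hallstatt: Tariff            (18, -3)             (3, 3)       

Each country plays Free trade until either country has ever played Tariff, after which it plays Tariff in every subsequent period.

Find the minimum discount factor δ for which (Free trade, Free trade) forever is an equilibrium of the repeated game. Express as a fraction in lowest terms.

4/5

One-period gain from deviating is 18 − 6 = 12. The loss is 6 − 3 = 3 in every subsequent period, with present value 3·δ/(1−δ).
Deviation is unprofitable when 3·δ/(1−δ) ≥ 12, i.e. δ/(1−δ) ≥ 4.
Equivalently δ ≥ 12/(12+3) = 4/5.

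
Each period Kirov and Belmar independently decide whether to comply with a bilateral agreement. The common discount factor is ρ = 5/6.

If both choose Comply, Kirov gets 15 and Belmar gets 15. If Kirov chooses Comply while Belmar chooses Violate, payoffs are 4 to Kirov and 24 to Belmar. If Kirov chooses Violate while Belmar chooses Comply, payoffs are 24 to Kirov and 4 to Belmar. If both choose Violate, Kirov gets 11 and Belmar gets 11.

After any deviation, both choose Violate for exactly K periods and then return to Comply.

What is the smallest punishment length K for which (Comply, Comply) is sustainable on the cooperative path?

4

IC: ρ(1−ρ^K)/(1−ρ) ≥ (24−15)/(15−11) = 9/4.
With ρ = 5/6: need 1 − ρ^K ≥ 9/4·(1−5/6)/(5/6), i.e. ρ^K ≤ 0.5500.
Since (5/6)^3 = 0.5787 and (5/6)^4 = 0.4823, the smallest such K is 4.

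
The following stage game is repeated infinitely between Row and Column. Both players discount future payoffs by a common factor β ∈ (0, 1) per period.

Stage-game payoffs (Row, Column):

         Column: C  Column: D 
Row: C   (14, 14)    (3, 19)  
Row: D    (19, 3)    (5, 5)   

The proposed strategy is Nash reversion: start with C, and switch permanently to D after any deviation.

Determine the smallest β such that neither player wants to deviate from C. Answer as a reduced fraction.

Cooperation forever yields 14 each period: 14/(1−β).
Deviating yields 19 once, then 5 forever: 19 + 5β/(1−β).
No profitable deviation requires 14/(1−β) ≥ 19 + 5β/(1−β).
Multiplying by (1−β): 14 ≥ 19(1−β) + 5β = 19 − 14β.
So 14β ≥ 5, i.e. β ≥ 5/14.

5/14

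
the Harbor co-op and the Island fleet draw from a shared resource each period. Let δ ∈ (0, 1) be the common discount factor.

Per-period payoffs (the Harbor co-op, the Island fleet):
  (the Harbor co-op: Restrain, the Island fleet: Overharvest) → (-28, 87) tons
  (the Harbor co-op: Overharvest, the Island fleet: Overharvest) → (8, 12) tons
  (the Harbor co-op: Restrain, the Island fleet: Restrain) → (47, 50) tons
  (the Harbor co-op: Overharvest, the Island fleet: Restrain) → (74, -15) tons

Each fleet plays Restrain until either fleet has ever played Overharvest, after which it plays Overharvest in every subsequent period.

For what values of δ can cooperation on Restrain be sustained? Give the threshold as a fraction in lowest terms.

37/75

For the Harbor co-op: deviation gain 74−47 = 27, per-period punishment loss 47−8 = 39. IC gives δ ≥ 27/66 = 9/22.
For the Island fleet: gain 37, loss 38 per period, so δ ≥ 37/75.
The tighter constraint is the Island fleet's, so cooperation needs δ ≥ 37/75.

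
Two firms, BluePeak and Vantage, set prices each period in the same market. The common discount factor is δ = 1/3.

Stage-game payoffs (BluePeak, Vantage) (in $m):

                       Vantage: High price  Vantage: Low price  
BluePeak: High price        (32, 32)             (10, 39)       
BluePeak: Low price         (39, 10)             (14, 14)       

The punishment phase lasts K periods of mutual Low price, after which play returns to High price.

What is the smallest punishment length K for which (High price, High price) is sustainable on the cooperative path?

Need Σ_{k=1}^{K} δ^k ≥ (39−32)/(32−14) = 0.3889 at δ = 1/3.
At K = 1 the sum is 0.3333 < 0.3889; at K = 2 it is 0.4444 ≥ 0.3889.
So the minimum punishment length is K = 2.

2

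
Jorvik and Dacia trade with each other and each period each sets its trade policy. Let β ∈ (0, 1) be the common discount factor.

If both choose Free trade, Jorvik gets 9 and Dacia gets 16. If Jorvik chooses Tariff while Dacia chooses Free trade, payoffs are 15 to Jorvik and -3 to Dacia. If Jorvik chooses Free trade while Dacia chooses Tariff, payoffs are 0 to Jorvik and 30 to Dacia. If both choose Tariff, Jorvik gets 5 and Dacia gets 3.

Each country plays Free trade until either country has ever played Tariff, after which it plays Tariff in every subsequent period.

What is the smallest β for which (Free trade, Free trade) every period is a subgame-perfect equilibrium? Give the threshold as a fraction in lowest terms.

Jorvik's threshold: (15−9)/(15−5) = 3/5.
Dacia's threshold: (30−16)/(30−3) = 14/27.
3/5 > 14/27, so Jorvik binds and β* = 3/5.

3/5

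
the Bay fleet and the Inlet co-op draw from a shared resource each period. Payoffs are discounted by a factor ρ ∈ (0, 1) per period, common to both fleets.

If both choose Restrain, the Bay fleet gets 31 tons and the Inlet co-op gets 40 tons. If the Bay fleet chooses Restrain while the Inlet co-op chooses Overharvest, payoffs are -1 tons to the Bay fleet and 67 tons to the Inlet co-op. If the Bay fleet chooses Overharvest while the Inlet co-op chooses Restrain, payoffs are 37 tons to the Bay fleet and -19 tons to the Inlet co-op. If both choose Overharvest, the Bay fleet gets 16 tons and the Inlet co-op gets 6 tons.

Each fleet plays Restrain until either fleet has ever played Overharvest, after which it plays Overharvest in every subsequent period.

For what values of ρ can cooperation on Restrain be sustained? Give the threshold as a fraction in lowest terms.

27/61

the Bay fleet: cooperation gives 31 each period; deviation gives 37 once then 16 forever.
  31/(1−ρ) ≥ 37 + 16ρ/(1−ρ) ⇒ ρ ≥ 6/21 = 2/7.
the Inlet co-op: cooperation gives 40 each period; deviation gives 67 once then 6 forever.
  ρ ≥ 27/61.
Both must hold, so the binding constraint is the Inlet co-op's: ρ ≥ 27/61.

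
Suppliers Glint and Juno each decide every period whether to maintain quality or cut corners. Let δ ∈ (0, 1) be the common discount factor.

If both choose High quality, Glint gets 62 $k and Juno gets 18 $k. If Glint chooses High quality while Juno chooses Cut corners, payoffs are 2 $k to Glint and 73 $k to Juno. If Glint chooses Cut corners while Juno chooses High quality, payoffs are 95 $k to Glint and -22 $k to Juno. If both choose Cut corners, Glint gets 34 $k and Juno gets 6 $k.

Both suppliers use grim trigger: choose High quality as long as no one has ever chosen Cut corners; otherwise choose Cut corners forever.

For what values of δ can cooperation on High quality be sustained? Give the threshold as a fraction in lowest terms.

55/67

For Glint: deviation gain 95−62 = 33, per-period punishment loss 62−34 = 28. IC gives δ ≥ 33/61.
For Juno: gain 55, loss 12 per period, so δ ≥ 55/67.
The tighter constraint is Juno's, so cooperation needs δ ≥ 55/67.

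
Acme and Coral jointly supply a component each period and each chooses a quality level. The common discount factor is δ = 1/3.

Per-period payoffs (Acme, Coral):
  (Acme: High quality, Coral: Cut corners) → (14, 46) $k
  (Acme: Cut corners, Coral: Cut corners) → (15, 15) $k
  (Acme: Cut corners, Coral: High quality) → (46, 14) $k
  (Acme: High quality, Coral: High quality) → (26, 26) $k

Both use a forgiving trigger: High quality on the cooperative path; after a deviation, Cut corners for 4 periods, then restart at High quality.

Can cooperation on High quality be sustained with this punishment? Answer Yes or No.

IC: δ+…+δ^4 ≥ (46−26)/(26−15) = 20/11.
At δ = 1/3: partial sum = 0.4938 < 1.8182. Cooperation not sustainable.

No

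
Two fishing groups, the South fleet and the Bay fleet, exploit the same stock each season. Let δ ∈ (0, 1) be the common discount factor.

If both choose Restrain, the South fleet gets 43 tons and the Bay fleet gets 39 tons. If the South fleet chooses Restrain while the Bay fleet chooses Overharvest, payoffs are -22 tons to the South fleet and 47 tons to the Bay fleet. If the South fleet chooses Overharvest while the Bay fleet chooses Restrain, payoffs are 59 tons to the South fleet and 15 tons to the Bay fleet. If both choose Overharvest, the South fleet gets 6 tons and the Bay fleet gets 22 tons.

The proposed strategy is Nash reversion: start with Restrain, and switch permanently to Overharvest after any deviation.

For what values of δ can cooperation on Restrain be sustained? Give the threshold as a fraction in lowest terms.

8/25

For the South fleet: deviation gain 59−43 = 16, per-period punishment loss 43−6 = 37. IC gives δ ≥ 16/53.
For the Bay fleet: gain 8, loss 17 per period, so δ ≥ 8/25.
The tighter constraint is the Bay fleet's, so cooperation needs δ ≥ 8/25.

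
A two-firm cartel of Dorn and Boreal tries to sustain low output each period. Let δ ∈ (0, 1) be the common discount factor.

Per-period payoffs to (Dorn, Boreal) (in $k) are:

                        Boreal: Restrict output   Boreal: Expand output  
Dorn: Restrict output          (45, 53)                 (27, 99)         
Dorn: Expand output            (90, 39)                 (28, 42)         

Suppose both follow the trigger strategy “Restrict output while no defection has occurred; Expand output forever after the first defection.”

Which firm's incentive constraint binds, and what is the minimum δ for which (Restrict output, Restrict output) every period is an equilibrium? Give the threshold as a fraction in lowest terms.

Boreal; δ ≥ 46/57

For Dorn: deviation gain 90−45 = 45, per-period punishment loss 45−28 = 17. IC gives δ ≥ 45/62.
For Boreal: gain 46, loss 11 per period, so δ ≥ 46/57.
The tighter constraint is Boreal's, so cooperation needs δ ≥ 46/57.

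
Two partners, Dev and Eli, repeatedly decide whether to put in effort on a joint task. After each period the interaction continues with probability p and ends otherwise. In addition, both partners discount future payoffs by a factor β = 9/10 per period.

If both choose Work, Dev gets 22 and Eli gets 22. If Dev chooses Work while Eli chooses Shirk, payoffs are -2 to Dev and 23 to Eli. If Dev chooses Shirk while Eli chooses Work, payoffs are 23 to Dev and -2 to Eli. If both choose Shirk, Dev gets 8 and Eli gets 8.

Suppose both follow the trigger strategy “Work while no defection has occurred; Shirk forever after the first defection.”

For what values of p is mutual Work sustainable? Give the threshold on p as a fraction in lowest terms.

Expected continuation weight on next period's payoff is β·p = 9/10·p, which plays the role of the discount factor.
Cooperation requires 9/10·p ≥ (23−22)/(23−8) = 1/15, hence p ≥ 2/27.

2/27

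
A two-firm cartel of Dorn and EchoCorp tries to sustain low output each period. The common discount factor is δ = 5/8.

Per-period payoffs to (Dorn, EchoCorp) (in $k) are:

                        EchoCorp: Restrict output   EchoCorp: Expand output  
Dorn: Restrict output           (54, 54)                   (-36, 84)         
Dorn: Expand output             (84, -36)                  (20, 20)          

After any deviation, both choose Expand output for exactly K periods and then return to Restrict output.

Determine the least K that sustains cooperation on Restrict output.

No profitable deviation requires (54−20)(δ+…+δ^K) ≥ 84−54, i.e. δ+…+δ^K ≥ 15/17 ≈ 0.8824.
With δ = 5/8, the partial sums are K=1: 0.6250, K=2: 1.0156.
K = 2 is the first length at which the sum reaches 0.8824.

2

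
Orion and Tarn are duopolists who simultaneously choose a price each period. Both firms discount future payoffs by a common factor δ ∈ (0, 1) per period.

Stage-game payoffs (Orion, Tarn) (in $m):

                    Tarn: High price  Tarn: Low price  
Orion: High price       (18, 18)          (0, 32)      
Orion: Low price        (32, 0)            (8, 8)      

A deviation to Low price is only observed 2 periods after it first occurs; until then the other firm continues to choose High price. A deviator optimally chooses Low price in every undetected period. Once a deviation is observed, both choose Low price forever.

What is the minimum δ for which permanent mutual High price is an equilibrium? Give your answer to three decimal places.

Deviating for the 2 undetected periods gains 32−18 = 14 per period over cooperation, then loses 18−8 = 10 per period forever once punishment starts.
Gain: 14(1 + δ + … + δ^1); loss: 10·δ^2/(1−δ).
No profitable deviation ⇔ 14(1−δ^2) ≤ 10·δ^2, i.e. δ^2 ≥ 14/(14+10) = 7/12.
Hence δ ≥ (7/12)^(1/2) ≈ 0.764.

0.764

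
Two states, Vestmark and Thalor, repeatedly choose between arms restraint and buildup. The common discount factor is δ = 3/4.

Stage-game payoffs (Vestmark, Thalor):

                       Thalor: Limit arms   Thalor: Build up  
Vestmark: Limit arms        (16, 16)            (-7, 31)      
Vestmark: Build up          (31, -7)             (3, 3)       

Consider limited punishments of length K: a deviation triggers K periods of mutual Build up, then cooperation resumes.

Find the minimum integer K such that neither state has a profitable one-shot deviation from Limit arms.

2

Need Σ_{k=1}^{K} δ^k ≥ (31−16)/(16−3) = 1.1538 at δ = 3/4.
At K = 1 the sum is 0.7500 < 1.1538; at K = 2 it is 1.3125 ≥ 1.1538.
So the minimum punishment length is K = 2.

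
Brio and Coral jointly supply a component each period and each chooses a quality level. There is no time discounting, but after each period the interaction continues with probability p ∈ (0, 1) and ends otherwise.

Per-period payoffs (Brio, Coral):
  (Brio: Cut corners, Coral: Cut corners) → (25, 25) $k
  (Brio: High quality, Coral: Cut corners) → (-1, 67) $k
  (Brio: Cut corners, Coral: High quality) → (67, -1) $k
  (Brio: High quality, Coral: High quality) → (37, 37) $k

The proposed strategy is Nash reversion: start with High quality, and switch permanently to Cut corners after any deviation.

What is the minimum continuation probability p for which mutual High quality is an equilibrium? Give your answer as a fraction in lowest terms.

5/7

With no time discounting, the continuation probability p plays the role of the discount factor.
Grim-trigger IC: 37/(1−p) ≥ 67 + 25p/(1−p) ⇒ p ≥ (67−37)/(67−25) = 5/7.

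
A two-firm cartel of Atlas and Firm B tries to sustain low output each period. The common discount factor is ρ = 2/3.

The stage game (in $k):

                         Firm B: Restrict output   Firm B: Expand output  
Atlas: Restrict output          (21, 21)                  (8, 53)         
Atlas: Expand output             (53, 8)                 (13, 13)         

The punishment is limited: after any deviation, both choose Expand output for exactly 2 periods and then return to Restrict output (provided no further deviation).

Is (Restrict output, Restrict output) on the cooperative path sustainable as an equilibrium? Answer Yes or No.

No

Comparing payoff streams over the 3 periods until play realigns: cooperate → 21(1+ρ+…+ρ^2); deviate → 53 + 13(ρ+…+ρ^2).
Cooperation is sustained iff (21−13)(ρ+…+ρ^2) ≥ 53−21.
ρ+…+ρ^2 = 2/3·(1−(2/3)^2)/(1−2/3) = 1.1111, and (53−21)/(21−13) = 4.0000.
1.1111 < 4.0000, so cooperation is not sustainable.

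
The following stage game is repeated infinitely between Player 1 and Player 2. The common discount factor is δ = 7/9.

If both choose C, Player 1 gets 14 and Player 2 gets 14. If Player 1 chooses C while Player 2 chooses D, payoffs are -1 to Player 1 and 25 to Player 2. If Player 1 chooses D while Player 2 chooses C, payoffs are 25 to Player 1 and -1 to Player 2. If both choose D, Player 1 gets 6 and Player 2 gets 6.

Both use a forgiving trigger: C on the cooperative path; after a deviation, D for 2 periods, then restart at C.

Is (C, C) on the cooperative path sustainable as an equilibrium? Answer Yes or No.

Yes

IC: δ+…+δ^2 ≥ (25−14)/(14−6) = 11/8.
At δ = 7/9: partial sum = 1.3827 ≥ 1.3750. Cooperation sustainable.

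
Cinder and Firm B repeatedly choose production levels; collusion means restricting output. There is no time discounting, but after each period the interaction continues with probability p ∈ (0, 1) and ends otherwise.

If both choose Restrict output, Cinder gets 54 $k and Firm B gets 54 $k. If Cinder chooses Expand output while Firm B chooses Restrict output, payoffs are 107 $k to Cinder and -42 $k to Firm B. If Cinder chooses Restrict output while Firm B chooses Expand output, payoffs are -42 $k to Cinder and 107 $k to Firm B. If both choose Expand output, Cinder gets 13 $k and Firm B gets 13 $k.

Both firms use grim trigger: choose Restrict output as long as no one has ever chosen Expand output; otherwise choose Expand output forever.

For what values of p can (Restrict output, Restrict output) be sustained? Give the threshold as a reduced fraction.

53/94

Expected cooperation value is 54 + p·54 + p²·54 + … = 54/(1−p); deviation gives 107 + p·13/(1−p).
54 ≥ 107(1−p) + 13p ⇒ 94p ≥ 53 ⇒ p ≥ 53/94.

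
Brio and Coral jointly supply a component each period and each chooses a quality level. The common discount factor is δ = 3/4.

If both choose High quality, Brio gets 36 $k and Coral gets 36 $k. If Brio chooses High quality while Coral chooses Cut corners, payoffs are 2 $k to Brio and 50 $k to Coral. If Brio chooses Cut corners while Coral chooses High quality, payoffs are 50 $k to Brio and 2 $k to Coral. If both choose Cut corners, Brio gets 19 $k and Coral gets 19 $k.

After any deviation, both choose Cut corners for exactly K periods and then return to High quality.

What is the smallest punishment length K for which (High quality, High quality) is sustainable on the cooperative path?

No profitable deviation requires (36−19)(δ+…+δ^K) ≥ 50−36, i.e. δ+…+δ^K ≥ 14/17 ≈ 0.8235.
With δ = 3/4, the partial sums are K=1: 0.7500, K=2: 1.3125.
K = 2 is the first length at which the sum reaches 0.8235.

2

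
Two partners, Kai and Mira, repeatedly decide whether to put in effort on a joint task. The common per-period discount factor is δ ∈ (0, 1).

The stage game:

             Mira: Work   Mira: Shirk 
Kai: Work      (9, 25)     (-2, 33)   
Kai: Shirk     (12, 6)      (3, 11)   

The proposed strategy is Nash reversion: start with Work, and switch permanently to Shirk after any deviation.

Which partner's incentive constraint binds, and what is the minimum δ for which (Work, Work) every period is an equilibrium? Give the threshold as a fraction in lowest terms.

Mira; δ ≥ 4/11

Kai's threshold: (12−9)/(12−3) = 1/3.
Mira's threshold: (33−25)/(33−11) = 4/11.
1/3 < 4/11, so Mira binds and δ* = 4/11.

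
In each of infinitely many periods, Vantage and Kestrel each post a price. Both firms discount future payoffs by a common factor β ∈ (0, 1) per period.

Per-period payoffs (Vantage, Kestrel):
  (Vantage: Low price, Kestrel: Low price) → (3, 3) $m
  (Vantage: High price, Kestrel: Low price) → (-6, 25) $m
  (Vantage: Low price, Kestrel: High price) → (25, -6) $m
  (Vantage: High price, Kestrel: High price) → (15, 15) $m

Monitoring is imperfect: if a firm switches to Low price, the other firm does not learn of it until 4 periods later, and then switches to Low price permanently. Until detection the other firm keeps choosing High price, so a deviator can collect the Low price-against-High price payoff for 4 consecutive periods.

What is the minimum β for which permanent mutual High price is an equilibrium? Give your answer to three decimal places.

Deviating for the 4 undetected periods gains 25−15 = 10 per period over cooperation, then loses 15−3 = 12 per period forever once punishment starts.
Gain: 10(1 + β + … + β^3); loss: 12·β^4/(1−β).
No profitable deviation ⇔ 10(1−β^4) ≤ 12·β^4, i.e. β^4 ≥ 10/(10+12) = 5/11.
Hence β ≥ (5/11)^(1/4) ≈ 0.821.

0.821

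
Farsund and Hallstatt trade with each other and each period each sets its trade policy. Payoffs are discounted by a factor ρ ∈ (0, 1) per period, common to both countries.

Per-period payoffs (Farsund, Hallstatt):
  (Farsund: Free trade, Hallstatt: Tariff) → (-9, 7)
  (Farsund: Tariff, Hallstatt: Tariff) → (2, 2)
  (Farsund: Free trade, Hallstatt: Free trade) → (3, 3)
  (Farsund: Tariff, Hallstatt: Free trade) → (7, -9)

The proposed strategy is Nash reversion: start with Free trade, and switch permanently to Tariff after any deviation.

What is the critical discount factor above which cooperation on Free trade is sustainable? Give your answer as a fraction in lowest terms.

4/5

Under grim trigger the critical discount factor is (T−C)/(T−P) with T = 7, C = 3, P = 2.
ρ* = (7−3)/(7−2) = 4/5.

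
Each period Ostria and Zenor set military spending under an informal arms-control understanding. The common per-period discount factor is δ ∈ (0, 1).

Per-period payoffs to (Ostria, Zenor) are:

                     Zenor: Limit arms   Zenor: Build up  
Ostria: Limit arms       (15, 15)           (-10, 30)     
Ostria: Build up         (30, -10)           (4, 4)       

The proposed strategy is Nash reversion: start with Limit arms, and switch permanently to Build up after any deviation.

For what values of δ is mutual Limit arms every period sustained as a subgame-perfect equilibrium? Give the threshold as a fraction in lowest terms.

One-period gain from deviating is 30 − 15 = 15. The loss is 15 − 4 = 11 in every subsequent period, with present value 11·δ/(1−δ).
Deviation is unprofitable when 11·δ/(1−δ) ≥ 15, i.e. δ/(1−δ) ≥ 15/11.
Equivalently δ ≥ 15/(15+11) = 15/26.

15/26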